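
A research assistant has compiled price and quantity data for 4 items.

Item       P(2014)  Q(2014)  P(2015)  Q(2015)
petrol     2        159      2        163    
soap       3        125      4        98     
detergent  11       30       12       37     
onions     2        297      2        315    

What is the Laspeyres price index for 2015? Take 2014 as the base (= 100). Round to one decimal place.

109.6

Laspeyres price index uses base-period quantities as weights.
ΣP(2015)·Q(2014) = 2×159 + 4×125 + 12×30 + 2×297 = 318 + 500 + 360 + 594 = 1772
ΣP(2014)·Q(2014) = 2×159 + 3×125 + 11×30 + 2×297 = 318 + 375 + 330 + 594 = 1617
Index = 1772 / 1617 × 100 = 109.5857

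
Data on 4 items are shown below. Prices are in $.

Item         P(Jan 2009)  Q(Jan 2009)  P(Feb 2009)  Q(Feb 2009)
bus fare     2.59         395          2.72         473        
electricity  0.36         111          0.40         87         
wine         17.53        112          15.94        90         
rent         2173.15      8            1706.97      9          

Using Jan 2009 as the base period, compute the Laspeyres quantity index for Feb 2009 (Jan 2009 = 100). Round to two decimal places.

Laspeyres quantity index uses base-period prices as weights.
ΣP(Jan 2009)·Q(Feb 2009) = 2.59×473 + 0.36×87 + 17.53×90 + 2173.15×9 = 1225.07 + 31.32 + 1577.7 + 19558.35 = 22392.44
ΣP(Jan 2009)·Q(Jan 2009) = 2.59×395 + 0.36×111 + 17.53×112 + 2173.15×8 = 1023.05 + 39.96 + 1963.36 + 17385.2 = 20411.57
Index = 22392.44 / 20411.57 × 100 = 109.7046

109.70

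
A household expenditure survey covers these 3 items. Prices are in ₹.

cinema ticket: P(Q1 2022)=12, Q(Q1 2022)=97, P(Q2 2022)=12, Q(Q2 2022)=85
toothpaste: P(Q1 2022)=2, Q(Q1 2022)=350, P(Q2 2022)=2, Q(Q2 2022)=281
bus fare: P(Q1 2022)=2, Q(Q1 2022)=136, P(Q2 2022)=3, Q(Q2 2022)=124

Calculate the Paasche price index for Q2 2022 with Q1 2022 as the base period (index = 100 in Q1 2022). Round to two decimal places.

Paasche price index uses current-period quantities as weights.
ΣP(Q2 2022)·Q(Q2 2022) = 12×85 + 2×281 + 3×124 = 1020 + 562 + 372 = 1954
ΣP(Q1 2022)·Q(Q2 2022) = 12×85 + 2×281 + 2×124 = 1020 + 562 + 248 = 1830
Index = 1954 / 1830 × 100 = 106.7760

106.78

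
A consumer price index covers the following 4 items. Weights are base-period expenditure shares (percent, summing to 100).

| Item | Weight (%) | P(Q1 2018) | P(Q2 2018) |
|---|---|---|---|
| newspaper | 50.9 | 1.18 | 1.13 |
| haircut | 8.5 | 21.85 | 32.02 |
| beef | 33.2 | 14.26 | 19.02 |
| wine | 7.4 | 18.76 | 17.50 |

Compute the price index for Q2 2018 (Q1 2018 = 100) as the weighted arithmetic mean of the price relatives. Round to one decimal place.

112.4

newspaper: 50.9 × (1.13/1.18) = 50.9 × 0.957627 = 48.7432
haircut: 8.5 × (32.02/21.85) = 8.5 × 1.465446 = 12.4563
beef: 33.2 × (19.02/14.26) = 33.2 × 1.333801 = 44.2822
wine: 7.4 × (17.50/18.76) = 7.4 × 0.932836 = 6.9030
Index = Σ wᵢ·(p₁ᵢ/p₀ᵢ) = 48.7432 + 12.4563 + 44.2822 + 6.9030 = 112.3847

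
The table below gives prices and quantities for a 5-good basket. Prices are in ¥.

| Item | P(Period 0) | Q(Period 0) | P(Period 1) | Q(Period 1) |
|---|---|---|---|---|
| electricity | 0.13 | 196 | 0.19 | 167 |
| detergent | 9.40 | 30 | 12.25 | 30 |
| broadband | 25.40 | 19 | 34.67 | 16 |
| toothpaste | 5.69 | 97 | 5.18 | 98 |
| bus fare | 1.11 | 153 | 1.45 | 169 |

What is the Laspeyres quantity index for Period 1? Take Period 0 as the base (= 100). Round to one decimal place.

Laspeyres quantity index uses base-period prices as weights.
ΣP(Period 0)·Q(Period 1) = 0.13×167 + 9.40×30 + 25.40×16 + 5.69×98 + 1.11×169 = 21.71 + 282 + 406.4 + 557.62 + 187.59 = 1455.32
ΣP(Period 0)·Q(Period 0) = 0.13×196 + 9.40×30 + 25.40×19 + 5.69×97 + 1.11×153 = 25.48 + 282 + 482.6 + 551.93 + 169.83 = 1511.84
Index = 1455.32 / 1511.84 × 100 = 96.2615

96.3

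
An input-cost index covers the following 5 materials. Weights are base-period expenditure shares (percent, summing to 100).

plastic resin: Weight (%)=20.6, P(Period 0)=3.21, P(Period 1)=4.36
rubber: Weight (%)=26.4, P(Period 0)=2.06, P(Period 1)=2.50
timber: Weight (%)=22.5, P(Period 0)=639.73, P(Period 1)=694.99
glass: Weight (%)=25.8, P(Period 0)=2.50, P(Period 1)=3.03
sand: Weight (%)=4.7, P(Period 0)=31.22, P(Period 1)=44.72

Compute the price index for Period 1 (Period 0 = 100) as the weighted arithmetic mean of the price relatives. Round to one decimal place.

122.5

plastic resin: 20.6 × (4.36/3.21) = 20.6 × 1.358255 = 27.9801
rubber: 26.4 × (2.50/2.06) = 26.4 × 1.213592 = 32.0388
timber: 22.5 × (694.99/639.73) = 22.5 × 1.086380 = 24.4436
glass: 25.8 × (3.03/2.50) = 25.8 × 1.212000 = 31.2696
sand: 4.7 × (44.72/31.22) = 4.7 × 1.432415 = 6.7324
Index = Σ wᵢ·(p₁ᵢ/p₀ᵢ) = 27.9801 + 32.0388 + 24.4436 + 31.2696 + 6.7324 = 122.4644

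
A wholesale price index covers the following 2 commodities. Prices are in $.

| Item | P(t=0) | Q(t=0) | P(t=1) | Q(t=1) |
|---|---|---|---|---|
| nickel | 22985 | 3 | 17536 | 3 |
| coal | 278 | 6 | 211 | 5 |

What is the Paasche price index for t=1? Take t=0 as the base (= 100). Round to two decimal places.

76.29

Paasche price index uses current-period quantities as weights.
ΣP(t=1)·Q(t=1) = 17536×3 + 211×5 = 52608 + 1055 = 53663
ΣP(t=0)·Q(t=1) = 22985×3 + 278×5 = 68955 + 1390 = 70345
Index = 53663 / 70345 × 100 = 76.2855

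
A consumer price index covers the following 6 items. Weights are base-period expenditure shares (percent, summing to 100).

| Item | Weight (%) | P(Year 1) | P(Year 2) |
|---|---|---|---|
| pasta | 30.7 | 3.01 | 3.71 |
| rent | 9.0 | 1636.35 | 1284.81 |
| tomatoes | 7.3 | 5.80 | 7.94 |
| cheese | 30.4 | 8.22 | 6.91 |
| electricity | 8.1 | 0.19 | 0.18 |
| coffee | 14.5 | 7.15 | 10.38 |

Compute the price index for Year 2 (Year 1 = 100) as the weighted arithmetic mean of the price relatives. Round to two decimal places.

pasta: 30.7 × (3.71/3.01) = 30.7 × 1.232558 = 37.8395
rent: 9.0 × (1284.81/1636.35) = 9.0 × 0.785168 = 7.0665
tomatoes: 7.3 × (7.94/5.80) = 7.3 × 1.368966 = 9.9934
cheese: 30.4 × (6.91/8.22) = 30.4 × 0.840633 = 25.5552
electricity: 8.1 × (0.18/0.19) = 8.1 × 0.947368 = 7.6737
coffee: 14.5 × (10.38/7.15) = 14.5 × 1.451748 = 21.0503
Index = Σ wᵢ·(p₁ᵢ/p₀ᵢ) = 37.8395 + 7.0665 + 9.9934 + 25.5552 + 7.6737 + 21.0503 = 109.1788

109.18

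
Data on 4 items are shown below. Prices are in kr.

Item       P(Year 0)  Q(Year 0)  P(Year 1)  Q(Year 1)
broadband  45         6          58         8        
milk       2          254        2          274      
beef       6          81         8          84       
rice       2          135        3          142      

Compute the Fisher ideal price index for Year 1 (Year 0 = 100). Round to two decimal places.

Laspeyres component (base-period weights):
ΣP(Year 1)Q(Year 0) = 58×6 + 2×254 + 8×81 + 3×135 = 348 + 508 + 648 + 405 = 1909
ΣP(Year 0)Q(Year 0) = 45×6 + 2×254 + 6×81 + 2×135 = 270 + 508 + 486 + 270 = 1534
L = 1909 / 1534 × 100 = 124.4459
Paasche component (current-period weights):
ΣP(Year 1)Q(Year 1) = 58×8 + 2×274 + 8×84 + 3×142 = 464 + 548 + 672 + 426 = 2110
ΣP(Year 0)Q(Year 1) = 45×8 + 2×274 + 6×84 + 2×142 = 360 + 548 + 504 + 284 = 1696
P = 2110 / 1696 × 100 = 124.4104
Fisher = √(L × P) = √(124.4459 × 124.4104) = 124.4281

124.43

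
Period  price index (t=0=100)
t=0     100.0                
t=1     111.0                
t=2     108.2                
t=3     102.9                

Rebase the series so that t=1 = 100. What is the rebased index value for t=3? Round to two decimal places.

Rebased(t=3) = 102.9 / 111.0 × 100 = 92.7027

92.70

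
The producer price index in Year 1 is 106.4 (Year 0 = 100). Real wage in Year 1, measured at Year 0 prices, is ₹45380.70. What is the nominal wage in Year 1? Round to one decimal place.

48285.1

Nominal = Real × (Index/100) = 45380.70 × (106.4/100)
        = 45380.70 × 1.064 = 48285.0648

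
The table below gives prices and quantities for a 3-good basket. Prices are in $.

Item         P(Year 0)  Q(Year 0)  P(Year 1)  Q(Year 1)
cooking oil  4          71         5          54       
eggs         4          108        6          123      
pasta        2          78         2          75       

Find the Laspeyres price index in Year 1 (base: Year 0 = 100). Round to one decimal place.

132.9

Laspeyres price index uses base-period quantities as weights.
ΣP(Year 1)·Q(Year 0) = 5×71 + 6×108 + 2×78 = 355 + 648 + 156 = 1159
ΣP(Year 0)·Q(Year 0) = 4×71 + 4×108 + 2×78 = 284 + 432 + 156 = 872
Index = 1159 / 872 × 100 = 132.9128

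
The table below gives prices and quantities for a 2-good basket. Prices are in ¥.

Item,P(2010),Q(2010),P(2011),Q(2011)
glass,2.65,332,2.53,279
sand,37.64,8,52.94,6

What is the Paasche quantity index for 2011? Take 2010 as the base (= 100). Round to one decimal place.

Paasche quantity index uses current-period prices as weights.
ΣP(2011)·Q(2011) = 2.53×279 + 52.94×6 = 705.87 + 317.64 = 1023.51
ΣP(2011)·Q(2010) = 2.53×332 + 52.94×8 = 839.96 + 423.52 = 1263.48
Index = 1023.51 / 1263.48 × 100 = 81.0072

81.0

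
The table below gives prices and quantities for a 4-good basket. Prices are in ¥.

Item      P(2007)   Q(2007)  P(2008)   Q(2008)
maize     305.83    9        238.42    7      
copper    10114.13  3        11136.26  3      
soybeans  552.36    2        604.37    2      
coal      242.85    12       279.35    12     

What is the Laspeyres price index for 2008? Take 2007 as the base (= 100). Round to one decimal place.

Laspeyres price index uses base-period quantities as weights.
ΣP(2008)·Q(2007) = 238.42×9 + 11136.26×3 + 604.37×2 + 279.35×12 = 2145.78 + 33408.78 + 1208.74 + 3352.2 = 40115.5
ΣP(2007)·Q(2007) = 305.83×9 + 10114.13×3 + 552.36×2 + 242.85×12 = 2752.47 + 30342.39 + 1104.72 + 2914.2 = 37113.78
Index = 40115.5 / 37113.78 × 100 = 108.0879

108.1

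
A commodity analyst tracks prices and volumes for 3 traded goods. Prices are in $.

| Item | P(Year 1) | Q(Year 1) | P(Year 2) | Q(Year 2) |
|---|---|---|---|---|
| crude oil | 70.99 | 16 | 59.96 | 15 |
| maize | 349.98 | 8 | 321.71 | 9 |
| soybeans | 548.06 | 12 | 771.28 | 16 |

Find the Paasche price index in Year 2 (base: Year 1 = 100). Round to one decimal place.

Paasche price index uses current-period quantities as weights.
ΣP(Year 2)·Q(Year 2) = 59.96×15 + 321.71×9 + 771.28×16 = 899.4 + 2895.39 + 12340.48 = 16135.27
ΣP(Year 1)·Q(Year 2) = 70.99×15 + 349.98×9 + 548.06×16 = 1064.85 + 3149.82 + 8768.96 = 12983.63
Index = 16135.27 / 12983.63 × 100 = 124.2740

124.3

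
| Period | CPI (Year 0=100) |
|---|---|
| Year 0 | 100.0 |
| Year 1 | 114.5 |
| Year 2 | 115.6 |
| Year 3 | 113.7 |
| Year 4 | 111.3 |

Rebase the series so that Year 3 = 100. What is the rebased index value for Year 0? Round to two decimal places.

Rebased(Year 0) = 100.0 / 113.7 × 100 = 87.9507

87.95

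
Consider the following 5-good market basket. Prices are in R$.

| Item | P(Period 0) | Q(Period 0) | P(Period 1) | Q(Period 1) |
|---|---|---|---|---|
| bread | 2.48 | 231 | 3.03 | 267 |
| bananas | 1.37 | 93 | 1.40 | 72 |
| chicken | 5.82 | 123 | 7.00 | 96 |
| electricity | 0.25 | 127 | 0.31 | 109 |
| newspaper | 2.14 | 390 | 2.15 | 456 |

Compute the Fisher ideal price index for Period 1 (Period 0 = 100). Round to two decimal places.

112.16

Laspeyres component (base-period weights):
ΣP(Period 1)Q(Period 0) = 3.03×231 + 1.40×93 + 7.00×123 + 0.31×127 + 2.15×390 = 699.93 + 130.2 + 861 + 39.37 + 838.5 = 2569
ΣP(Period 0)Q(Period 0) = 2.48×231 + 1.37×93 + 5.82×123 + 0.25×127 + 2.14×390 = 572.88 + 127.41 + 715.86 + 31.75 + 834.6 = 2282.5
L = 2569 / 2282.5 × 100 = 112.5520
Paasche component (current-period weights):
ΣP(Period 1)Q(Period 1) = 3.03×267 + 1.40×72 + 7.00×96 + 0.31×109 + 2.15×456 = 809.01 + 100.8 + 672 + 33.79 + 980.4 = 2596
ΣP(Period 0)Q(Period 1) = 2.48×267 + 1.37×72 + 5.82×96 + 0.25×109 + 2.14×456 = 662.16 + 98.64 + 558.72 + 27.25 + 975.84 = 2322.61
P = 2596 / 2322.61 × 100 = 111.7708
Fisher = √(L × P) = √(112.5520 × 111.7708) = 112.1607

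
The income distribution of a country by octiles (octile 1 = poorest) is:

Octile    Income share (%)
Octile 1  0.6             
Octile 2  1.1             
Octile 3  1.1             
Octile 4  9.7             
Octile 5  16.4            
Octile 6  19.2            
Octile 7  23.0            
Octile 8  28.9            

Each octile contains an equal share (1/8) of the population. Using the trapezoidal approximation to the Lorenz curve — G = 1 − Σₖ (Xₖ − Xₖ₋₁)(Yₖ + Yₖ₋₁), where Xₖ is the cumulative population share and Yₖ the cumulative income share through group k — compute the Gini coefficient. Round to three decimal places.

Cumulative income shares Yₖ: 0.0060, 0.0170, 0.0280, 0.1250, 0.2890, 0.4810, 0.7110, 1.0000
Σ (Xₖ−Xₖ₋₁)(Yₖ+Yₖ₋₁) = (1/8)(0.0060+0.0000) + (1/8)(0.0170+0.0060) + (1/8)(0.0280+0.0170) + (1/8)(0.1250+0.0280) + (1/8)(0.2890+0.1250) + (1/8)(0.4810+0.2890) + (1/8)(0.7110+0.4810) + (1/8)(1.0000+0.7110)
  = 0.0008 + 0.0029 + 0.0056 + 0.0191 + 0.0517 + 0.0963 + 0.1490 + 0.2139 = 0.5393
G = 1 − 0.5393 = 0.4607

0.461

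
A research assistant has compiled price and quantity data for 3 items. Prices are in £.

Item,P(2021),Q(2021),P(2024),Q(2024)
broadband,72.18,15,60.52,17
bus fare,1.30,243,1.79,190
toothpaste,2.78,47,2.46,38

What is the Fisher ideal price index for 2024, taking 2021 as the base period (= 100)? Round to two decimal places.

93.96

Laspeyres component (base-period weights):
ΣP(2024)Q(2021) = 60.52×15 + 1.79×243 + 2.46×47 = 907.8 + 434.97 + 115.62 = 1458.39
ΣP(2021)Q(2021) = 72.18×15 + 1.30×243 + 2.78×47 = 1082.7 + 315.9 + 130.66 = 1529.26
L = 1458.39 / 1529.26 × 100 = 95.3657
Paasche component (current-period weights):
ΣP(2024)Q(2024) = 60.52×17 + 1.79×190 + 2.46×38 = 1028.84 + 340.1 + 93.48 = 1462.42
ΣP(2021)Q(2024) = 72.18×17 + 1.30×190 + 2.78×38 = 1227.06 + 247 + 105.64 = 1579.7
P = 1462.42 / 1579.7 × 100 = 92.5758
Fisher = √(L × P) = √(95.3657 × 92.5758) = 93.9604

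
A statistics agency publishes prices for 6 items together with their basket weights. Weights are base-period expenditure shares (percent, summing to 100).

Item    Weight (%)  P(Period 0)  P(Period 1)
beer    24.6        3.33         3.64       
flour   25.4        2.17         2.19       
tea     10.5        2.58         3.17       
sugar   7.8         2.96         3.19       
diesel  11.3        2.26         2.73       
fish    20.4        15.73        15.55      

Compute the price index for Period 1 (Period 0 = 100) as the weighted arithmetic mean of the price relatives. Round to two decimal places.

107.65

beer: 24.6 × (3.64/3.33) = 24.6 × 1.093093 = 26.8901
flour: 25.4 × (2.19/2.17) = 25.4 × 1.009217 = 25.6341
tea: 10.5 × (3.17/2.58) = 10.5 × 1.228682 = 12.9012
sugar: 7.8 × (3.19/2.96) = 7.8 × 1.077703 = 8.4061
diesel: 11.3 × (2.73/2.26) = 11.3 × 1.207965 = 13.6500
fish: 20.4 × (15.55/15.73) = 20.4 × 0.988557 = 20.1666
Index = Σ wᵢ·(p₁ᵢ/p₀ᵢ) = 26.8901 + 25.6341 + 12.9012 + 8.4061 + 13.6500 + 20.1666 = 107.6480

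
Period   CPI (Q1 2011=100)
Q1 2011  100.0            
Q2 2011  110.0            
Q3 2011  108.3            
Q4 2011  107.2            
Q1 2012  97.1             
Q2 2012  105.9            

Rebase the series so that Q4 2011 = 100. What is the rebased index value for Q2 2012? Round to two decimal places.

98.79

Rebased(Q2 2012) = 105.9 / 107.2 × 100 = 98.7873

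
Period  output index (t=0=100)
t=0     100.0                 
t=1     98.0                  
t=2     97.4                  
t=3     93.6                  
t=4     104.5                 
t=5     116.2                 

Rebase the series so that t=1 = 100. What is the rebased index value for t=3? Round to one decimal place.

95.5

Rebased(t=3) = 93.6 / 98.0 × 100 = 95.5102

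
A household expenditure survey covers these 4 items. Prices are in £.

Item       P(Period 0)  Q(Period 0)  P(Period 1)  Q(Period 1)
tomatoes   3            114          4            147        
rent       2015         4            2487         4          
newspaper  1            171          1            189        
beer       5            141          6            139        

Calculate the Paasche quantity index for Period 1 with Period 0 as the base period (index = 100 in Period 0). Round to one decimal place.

101.2

Paasche quantity index uses current-period prices as weights.
ΣP(Period 1)·Q(Period 1) = 4×147 + 2487×4 + 1×189 + 6×139 = 588 + 9948 + 189 + 834 = 11559
ΣP(Period 1)·Q(Period 0) = 4×114 + 2487×4 + 1×171 + 6×141 = 456 + 9948 + 171 + 846 = 11421
Index = 11559 / 11421 × 100 = 101.2083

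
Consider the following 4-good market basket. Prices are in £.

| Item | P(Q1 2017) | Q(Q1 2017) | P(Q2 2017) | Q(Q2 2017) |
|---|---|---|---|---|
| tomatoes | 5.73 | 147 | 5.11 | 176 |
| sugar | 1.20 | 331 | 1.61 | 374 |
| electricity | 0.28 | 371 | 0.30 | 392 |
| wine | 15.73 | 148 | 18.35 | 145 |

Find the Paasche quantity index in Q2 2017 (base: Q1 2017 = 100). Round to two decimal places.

Paasche quantity index uses current-period prices as weights.
ΣP(Q2 2017)·Q(Q2 2017) = 5.11×176 + 1.61×374 + 0.30×392 + 18.35×145 = 899.36 + 602.14 + 117.6 + 2660.75 = 4279.85
ΣP(Q2 2017)·Q(Q1 2017) = 5.11×147 + 1.61×331 + 0.30×371 + 18.35×148 = 751.17 + 532.91 + 111.3 + 2715.8 = 4111.18
Index = 4279.85 / 4111.18 × 100 = 104.1027

104.10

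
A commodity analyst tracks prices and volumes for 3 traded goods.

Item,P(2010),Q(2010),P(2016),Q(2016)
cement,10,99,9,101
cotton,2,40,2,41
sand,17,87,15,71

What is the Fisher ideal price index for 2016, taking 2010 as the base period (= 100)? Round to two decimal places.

89.36

Laspeyres component (base-period weights):
ΣP(2016)Q(2010) = 9×99 + 2×40 + 15×87 = 891 + 80 + 1305 = 2276
ΣP(2010)Q(2010) = 10×99 + 2×40 + 17×87 = 990 + 80 + 1479 = 2549
L = 2276 / 2549 × 100 = 89.2899
Paasche component (current-period weights):
ΣP(2016)Q(2016) = 9×101 + 2×41 + 15×71 = 909 + 82 + 1065 = 2056
ΣP(2010)Q(2016) = 10×101 + 2×41 + 17×71 = 1010 + 82 + 1207 = 2299
P = 2056 / 2299 × 100 = 89.4302
Fisher = √(L × P) = √(89.2899 × 89.4302) = 89.3600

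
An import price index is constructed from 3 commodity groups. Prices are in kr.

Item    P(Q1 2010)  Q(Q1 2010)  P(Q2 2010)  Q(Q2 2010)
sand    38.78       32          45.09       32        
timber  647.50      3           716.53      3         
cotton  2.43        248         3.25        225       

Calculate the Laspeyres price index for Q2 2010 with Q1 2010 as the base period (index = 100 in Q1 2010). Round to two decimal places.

Laspeyres price index uses base-period quantities as weights.
ΣP(Q2 2010)·Q(Q1 2010) = 45.09×32 + 716.53×3 + 3.25×248 = 1442.88 + 2149.59 + 806 = 4398.47
ΣP(Q1 2010)·Q(Q1 2010) = 38.78×32 + 647.50×3 + 2.43×248 = 1240.96 + 1942.5 + 602.64 = 3786.1
Index = 4398.47 / 3786.1 × 100 = 116.1742

116.17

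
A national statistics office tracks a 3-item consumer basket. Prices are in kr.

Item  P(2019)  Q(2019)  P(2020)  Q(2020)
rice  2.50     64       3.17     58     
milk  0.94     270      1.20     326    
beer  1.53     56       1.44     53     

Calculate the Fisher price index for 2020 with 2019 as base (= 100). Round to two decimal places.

Laspeyres component (base-period weights):
ΣP(2020)Q(2019) = 3.17×64 + 1.20×270 + 1.44×56 = 202.88 + 324 + 80.64 = 607.52
ΣP(2019)Q(2019) = 2.50×64 + 0.94×270 + 1.53×56 = 160 + 253.8 + 85.68 = 499.48
L = 607.52 / 499.48 × 100 = 121.6305
Paasche component (current-period weights):
ΣP(2020)Q(2020) = 3.17×58 + 1.20×326 + 1.44×53 = 183.86 + 391.2 + 76.32 = 651.38
ΣP(2019)Q(2020) = 2.50×58 + 0.94×326 + 1.53×53 = 145 + 306.44 + 81.09 = 532.53
P = 651.38 / 532.53 × 100 = 122.3180
Fisher = √(L × P) = √(121.6305 × 122.3180) = 121.9738

121.97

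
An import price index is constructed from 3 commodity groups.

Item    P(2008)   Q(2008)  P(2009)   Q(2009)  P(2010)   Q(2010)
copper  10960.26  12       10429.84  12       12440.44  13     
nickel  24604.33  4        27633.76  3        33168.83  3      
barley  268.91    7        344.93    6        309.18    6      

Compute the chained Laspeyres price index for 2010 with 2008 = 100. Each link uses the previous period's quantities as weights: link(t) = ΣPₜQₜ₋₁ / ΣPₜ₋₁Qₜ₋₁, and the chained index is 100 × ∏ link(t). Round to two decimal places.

Link 2008→2009:
ΣP(2009)Q(2008) = 10429.84×12 + 27633.76×4 + 344.93×7 = 125158.08 + 110535.04 + 2414.51 = 238107.63
ΣP(2008)Q(2008) = 10960.26×12 + 24604.33×4 + 268.91×7 = 131523.12 + 98417.32 + 1882.37 = 231822.81
link = 238107.63/231822.81 = 1.027110
Link 2009→2010:
ΣP(2010)Q(2009) = 12440.44×12 + 33168.83×3 + 309.18×6 = 149285.28 + 99506.49 + 1855.08 = 250646.85
ΣP(2009)Q(2009) = 10429.84×12 + 27633.76×3 + 344.93×6 = 125158.08 + 82901.28 + 2069.58 = 210128.94
link = 250646.85/210128.94 = 1.192824
Chained index = 100 × 1.027110 × 1.192824 = 122.5162

122.52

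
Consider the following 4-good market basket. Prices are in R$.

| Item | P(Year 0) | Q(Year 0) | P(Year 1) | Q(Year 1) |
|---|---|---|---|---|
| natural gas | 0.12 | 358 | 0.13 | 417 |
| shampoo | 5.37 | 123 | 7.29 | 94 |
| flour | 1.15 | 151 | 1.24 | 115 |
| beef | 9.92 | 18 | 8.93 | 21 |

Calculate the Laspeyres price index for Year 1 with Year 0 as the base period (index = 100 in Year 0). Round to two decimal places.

122.31

Laspeyres price index uses base-period quantities as weights.
ΣP(Year 1)·Q(Year 0) = 0.13×358 + 7.29×123 + 1.24×151 + 8.93×18 = 46.54 + 896.67 + 187.24 + 160.74 = 1291.19
ΣP(Year 0)·Q(Year 0) = 0.12×358 + 5.37×123 + 1.15×151 + 9.92×18 = 42.96 + 660.51 + 173.65 + 178.56 = 1055.68
Index = 1291.19 / 1055.68 × 100 = 122.3088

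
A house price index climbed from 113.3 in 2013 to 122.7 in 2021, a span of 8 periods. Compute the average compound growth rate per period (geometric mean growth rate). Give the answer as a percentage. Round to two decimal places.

1.00%

Growth factor = (122.7/113.3)^(1/8) = (1.082966)^(1/8) = 1.010013
Growth rate = 1.010013 − 1 = 0.010013 = 1.0013%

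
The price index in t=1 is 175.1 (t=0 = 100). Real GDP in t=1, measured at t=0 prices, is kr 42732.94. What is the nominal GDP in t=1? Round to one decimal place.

Nominal = Real × (Index/100) = 42732.94 × (175.1/100)
        = 42732.94 × 1.751 = 74825.3779

74825.4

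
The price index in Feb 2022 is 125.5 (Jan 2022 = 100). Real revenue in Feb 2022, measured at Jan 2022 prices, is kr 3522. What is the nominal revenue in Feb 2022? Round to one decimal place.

Nominal = Real × (Index/100) = 3522 × (125.5/100)
        = 3522 × 1.255 = 4420.1100

4420.1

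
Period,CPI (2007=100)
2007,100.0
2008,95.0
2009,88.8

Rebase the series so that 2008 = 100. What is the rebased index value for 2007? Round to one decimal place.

Rebased(2007) = 100.0 / 95.0 × 100 = 105.2632

105.3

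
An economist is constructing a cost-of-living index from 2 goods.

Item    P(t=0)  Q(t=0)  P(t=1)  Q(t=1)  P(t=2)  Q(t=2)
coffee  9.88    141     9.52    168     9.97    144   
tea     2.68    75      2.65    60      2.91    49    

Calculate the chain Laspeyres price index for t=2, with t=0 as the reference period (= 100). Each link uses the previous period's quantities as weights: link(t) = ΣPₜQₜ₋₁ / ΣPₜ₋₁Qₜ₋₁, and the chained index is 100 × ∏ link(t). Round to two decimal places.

Link t=0→t=1:
ΣP(t=1)Q(t=0) = 9.52×141 + 2.65×75 = 1342.32 + 198.75 = 1541.07
ΣP(t=0)Q(t=0) = 9.88×141 + 2.68×75 = 1393.08 + 201 = 1594.08
link = 1541.07/1594.08 = 0.966746
Link t=1→t=2:
ΣP(t=2)Q(t=1) = 9.97×168 + 2.91×60 = 1674.96 + 174.6 = 1849.56
ΣP(t=1)Q(t=1) = 9.52×168 + 2.65×60 = 1599.36 + 159 = 1758.36
link = 1849.56/1758.36 = 1.051867
Chained index = 100 × 0.966746 × 1.051867 = 101.6887

101.69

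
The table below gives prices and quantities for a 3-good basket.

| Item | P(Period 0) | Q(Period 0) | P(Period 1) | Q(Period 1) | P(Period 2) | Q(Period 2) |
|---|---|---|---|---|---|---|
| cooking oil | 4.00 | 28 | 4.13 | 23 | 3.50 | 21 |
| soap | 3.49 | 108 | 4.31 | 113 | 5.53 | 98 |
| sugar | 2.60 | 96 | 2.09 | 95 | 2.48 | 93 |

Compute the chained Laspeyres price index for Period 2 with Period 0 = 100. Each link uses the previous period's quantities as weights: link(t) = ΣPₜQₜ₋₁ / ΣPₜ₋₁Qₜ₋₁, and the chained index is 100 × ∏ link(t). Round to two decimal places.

127.61

Link Period 0→Period 1:
ΣP(Period 1)Q(Period 0) = 4.13×28 + 4.31×108 + 2.09×96 = 115.64 + 465.48 + 200.64 = 781.76
ΣP(Period 0)Q(Period 0) = 4.00×28 + 3.49×108 + 2.60×96 = 112 + 376.92 + 249.6 = 738.52
link = 781.76/738.52 = 1.058550
Link Period 1→Period 2:
ΣP(Period 2)Q(Period 1) = 3.50×23 + 5.53×113 + 2.48×95 = 80.5 + 624.89 + 235.6 = 940.99
ΣP(Period 1)Q(Period 1) = 4.13×23 + 4.31×113 + 2.09×95 = 94.99 + 487.03 + 198.55 = 780.57
link = 940.99/780.57 = 1.205516
Chained index = 100 × 1.058550 × 1.205516 = 127.6099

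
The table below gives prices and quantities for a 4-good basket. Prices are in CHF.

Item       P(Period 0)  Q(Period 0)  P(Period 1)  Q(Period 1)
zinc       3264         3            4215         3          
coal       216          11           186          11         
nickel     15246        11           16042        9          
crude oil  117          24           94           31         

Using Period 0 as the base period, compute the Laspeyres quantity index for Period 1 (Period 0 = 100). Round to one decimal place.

Laspeyres quantity index uses base-period prices as weights.
ΣP(Period 0)·Q(Period 1) = 3264×3 + 216×11 + 15246×9 + 117×31 = 9792 + 2376 + 137214 + 3627 = 153009
ΣP(Period 0)·Q(Period 0) = 3264×3 + 216×11 + 15246×11 + 117×24 = 9792 + 2376 + 167706 + 2808 = 182682
Index = 153009 / 182682 × 100 = 83.7570

83.8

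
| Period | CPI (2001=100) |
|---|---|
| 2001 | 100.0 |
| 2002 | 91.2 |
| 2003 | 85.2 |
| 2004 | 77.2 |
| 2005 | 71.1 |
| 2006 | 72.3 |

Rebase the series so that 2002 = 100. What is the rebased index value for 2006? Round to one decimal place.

Rebased(2006) = 72.3 / 91.2 × 100 = 79.2763

79.3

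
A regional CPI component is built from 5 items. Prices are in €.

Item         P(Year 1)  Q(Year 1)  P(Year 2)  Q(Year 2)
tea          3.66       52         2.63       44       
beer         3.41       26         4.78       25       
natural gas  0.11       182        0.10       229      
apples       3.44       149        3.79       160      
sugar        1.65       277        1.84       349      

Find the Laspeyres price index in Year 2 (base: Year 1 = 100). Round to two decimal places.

106.70

Laspeyres price index uses base-period quantities as weights.
ΣP(Year 2)·Q(Year 1) = 2.63×52 + 4.78×26 + 0.10×182 + 3.79×149 + 1.84×277 = 136.76 + 124.28 + 18.2 + 564.71 + 509.68 = 1353.63
ΣP(Year 1)·Q(Year 1) = 3.66×52 + 3.41×26 + 0.11×182 + 3.44×149 + 1.65×277 = 190.32 + 88.66 + 20.02 + 512.56 + 457.05 = 1268.61
Index = 1353.63 / 1268.61 × 100 = 106.7018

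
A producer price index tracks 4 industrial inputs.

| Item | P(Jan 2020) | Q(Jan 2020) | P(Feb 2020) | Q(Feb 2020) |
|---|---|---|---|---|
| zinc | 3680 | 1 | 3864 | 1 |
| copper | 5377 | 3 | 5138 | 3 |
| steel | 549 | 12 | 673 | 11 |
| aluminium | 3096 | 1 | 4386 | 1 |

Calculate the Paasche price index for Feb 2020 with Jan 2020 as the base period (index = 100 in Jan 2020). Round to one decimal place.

107.3

Paasche price index uses current-period quantities as weights.
ΣP(Feb 2020)·Q(Feb 2020) = 3864×1 + 5138×3 + 673×11 + 4386×1 = 3864 + 15414 + 7403 + 4386 = 31067
ΣP(Jan 2020)·Q(Feb 2020) = 3680×1 + 5377×3 + 549×11 + 3096×1 = 3680 + 16131 + 6039 + 3096 = 28946
Index = 31067 / 28946 × 100 = 107.3274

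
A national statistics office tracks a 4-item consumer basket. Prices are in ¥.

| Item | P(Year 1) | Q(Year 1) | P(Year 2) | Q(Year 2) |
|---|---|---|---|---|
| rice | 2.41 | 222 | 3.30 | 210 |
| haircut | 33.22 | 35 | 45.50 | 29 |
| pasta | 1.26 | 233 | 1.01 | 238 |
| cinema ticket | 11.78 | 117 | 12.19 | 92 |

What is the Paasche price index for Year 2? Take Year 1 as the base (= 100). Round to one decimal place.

118.3

Paasche price index uses current-period quantities as weights.
ΣP(Year 2)·Q(Year 2) = 3.30×210 + 45.50×29 + 1.01×238 + 12.19×92 = 693 + 1319.5 + 240.38 + 1121.48 = 3374.36
ΣP(Year 1)·Q(Year 2) = 2.41×210 + 33.22×29 + 1.26×238 + 11.78×92 = 506.1 + 963.38 + 299.88 + 1083.76 = 2853.12
Index = 3374.36 / 2853.12 × 100 = 118.2691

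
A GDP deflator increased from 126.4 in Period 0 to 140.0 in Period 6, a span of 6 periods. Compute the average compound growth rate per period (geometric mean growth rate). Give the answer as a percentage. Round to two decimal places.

1.72%

Growth factor = (140.0/126.4)^(1/6) = (1.107595)^(1/6) = 1.017178
Growth rate = 1.017178 − 1 = 0.017178 = 1.7178%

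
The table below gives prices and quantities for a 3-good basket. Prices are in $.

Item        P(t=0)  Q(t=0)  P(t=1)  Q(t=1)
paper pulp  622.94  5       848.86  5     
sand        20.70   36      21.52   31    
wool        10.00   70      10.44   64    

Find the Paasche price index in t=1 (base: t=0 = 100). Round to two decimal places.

Paasche price index uses current-period quantities as weights.
ΣP(t=1)·Q(t=1) = 848.86×5 + 21.52×31 + 10.44×64 = 4244.3 + 667.12 + 668.16 = 5579.58
ΣP(t=0)·Q(t=1) = 622.94×5 + 20.70×31 + 10.00×64 = 3114.7 + 641.7 + 640 = 4396.4
Index = 5579.58 / 4396.4 × 100 = 126.9125

126.91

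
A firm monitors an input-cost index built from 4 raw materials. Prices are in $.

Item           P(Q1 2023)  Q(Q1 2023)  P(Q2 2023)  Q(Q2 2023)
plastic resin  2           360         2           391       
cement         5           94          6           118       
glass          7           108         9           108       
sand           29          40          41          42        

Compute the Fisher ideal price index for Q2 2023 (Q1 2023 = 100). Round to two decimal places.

Laspeyres component (base-period weights):
ΣP(Q2 2023)Q(Q1 2023) = 2×360 + 6×94 + 9×108 + 41×40 = 720 + 564 + 972 + 1640 = 3896
ΣP(Q1 2023)Q(Q1 2023) = 2×360 + 5×94 + 7×108 + 29×40 = 720 + 470 + 756 + 1160 = 3106
L = 3896 / 3106 × 100 = 125.4346
Paasche component (current-period weights):
ΣP(Q2 2023)Q(Q2 2023) = 2×391 + 6×118 + 9×108 + 41×42 = 782 + 708 + 972 + 1722 = 4184
ΣP(Q1 2023)Q(Q2 2023) = 2×391 + 5×118 + 7×108 + 29×42 = 782 + 590 + 756 + 1218 = 3346
P = 4184 / 3346 × 100 = 125.0448
Fisher = √(L × P) = √(125.4346 × 125.0448) = 125.2396

125.24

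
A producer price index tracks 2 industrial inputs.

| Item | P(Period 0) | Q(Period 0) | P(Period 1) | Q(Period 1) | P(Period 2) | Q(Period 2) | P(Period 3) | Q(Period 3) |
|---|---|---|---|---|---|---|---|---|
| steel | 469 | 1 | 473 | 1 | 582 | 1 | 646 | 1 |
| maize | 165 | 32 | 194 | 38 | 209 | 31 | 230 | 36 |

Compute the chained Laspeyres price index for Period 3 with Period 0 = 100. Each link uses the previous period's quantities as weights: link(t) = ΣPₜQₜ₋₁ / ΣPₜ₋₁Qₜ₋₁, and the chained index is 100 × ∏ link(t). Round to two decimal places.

139.06

Link Period 0→Period 1:
ΣP(Period 1)Q(Period 0) = 473×1 + 194×32 = 473 + 6208 = 6681
ΣP(Period 0)Q(Period 0) = 469×1 + 165×32 = 469 + 5280 = 5749
link = 6681/5749 = 1.162115
Link Period 1→Period 2:
ΣP(Period 2)Q(Period 1) = 582×1 + 209×38 = 582 + 7942 = 8524
ΣP(Period 1)Q(Period 1) = 473×1 + 194×38 = 473 + 7372 = 7845
link = 8524/7845 = 1.086552
Link Period 2→Period 3:
ΣP(Period 3)Q(Period 2) = 646×1 + 230×31 = 646 + 7130 = 7776
ΣP(Period 2)Q(Period 2) = 582×1 + 209×31 = 582 + 6479 = 7061
link = 7776/7061 = 1.101260
Chained index = 100 × 1.162115 × 1.086552 × 1.101260 = 139.0560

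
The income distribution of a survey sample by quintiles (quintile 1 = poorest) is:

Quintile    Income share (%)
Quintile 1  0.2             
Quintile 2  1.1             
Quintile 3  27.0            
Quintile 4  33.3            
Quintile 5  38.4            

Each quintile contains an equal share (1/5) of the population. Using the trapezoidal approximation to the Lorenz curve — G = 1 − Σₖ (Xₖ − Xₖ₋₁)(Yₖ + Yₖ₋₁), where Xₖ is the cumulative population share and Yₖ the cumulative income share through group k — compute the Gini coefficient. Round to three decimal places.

Cumulative income shares Yₖ: 0.0020, 0.0130, 0.2830, 0.6160, 1.0000
Σ (Xₖ−Xₖ₋₁)(Yₖ+Yₖ₋₁) = (1/5)(0.0020+0.0000) + (1/5)(0.0130+0.0020) + (1/5)(0.2830+0.0130) + (1/5)(0.6160+0.2830) + (1/5)(1.0000+0.6160)
  = 0.0004 + 0.0030 + 0.0592 + 0.1798 + 0.3232 = 0.5656
G = 1 − 0.5656 = 0.4344

0.434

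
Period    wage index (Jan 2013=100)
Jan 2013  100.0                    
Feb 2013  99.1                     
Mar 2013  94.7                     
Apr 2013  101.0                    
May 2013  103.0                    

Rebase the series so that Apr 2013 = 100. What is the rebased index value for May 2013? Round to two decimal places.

101.98

Rebased(May 2013) = 103.0 / 101.0 × 100 = 101.9802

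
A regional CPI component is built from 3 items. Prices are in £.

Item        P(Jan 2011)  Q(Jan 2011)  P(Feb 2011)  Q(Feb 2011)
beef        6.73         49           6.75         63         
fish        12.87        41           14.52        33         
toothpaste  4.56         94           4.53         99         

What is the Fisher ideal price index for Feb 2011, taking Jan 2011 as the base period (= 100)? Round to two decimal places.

Laspeyres component (base-period weights):
ΣP(Feb 2011)Q(Jan 2011) = 6.75×49 + 14.52×41 + 4.53×94 = 330.75 + 595.32 + 425.82 = 1351.89
ΣP(Jan 2011)Q(Jan 2011) = 6.73×49 + 12.87×41 + 4.56×94 = 329.77 + 527.67 + 428.64 = 1286.08
L = 1351.89 / 1286.08 × 100 = 105.1171
Paasche component (current-period weights):
ΣP(Feb 2011)Q(Feb 2011) = 6.75×63 + 14.52×33 + 4.53×99 = 425.25 + 479.16 + 448.47 = 1352.88
ΣP(Jan 2011)Q(Feb 2011) = 6.73×63 + 12.87×33 + 4.56×99 = 423.99 + 424.71 + 451.44 = 1300.14
P = 1352.88 / 1300.14 × 100 = 104.0565
Fisher = √(L × P) = √(105.1171 × 104.0565) = 104.5854

104.59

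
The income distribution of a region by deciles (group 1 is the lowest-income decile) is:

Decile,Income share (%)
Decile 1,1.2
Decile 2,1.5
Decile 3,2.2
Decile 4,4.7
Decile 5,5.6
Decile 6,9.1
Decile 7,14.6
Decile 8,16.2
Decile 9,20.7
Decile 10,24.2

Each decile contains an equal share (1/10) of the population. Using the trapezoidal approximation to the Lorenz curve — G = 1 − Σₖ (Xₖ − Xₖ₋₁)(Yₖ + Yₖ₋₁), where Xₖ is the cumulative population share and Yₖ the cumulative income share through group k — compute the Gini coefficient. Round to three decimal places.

Cumulative income shares Yₖ: 0.0120, 0.0270, 0.0490, 0.0960, 0.1520, 0.2430, 0.3890, 0.5510, 0.7580, 1.0000
Σ (Xₖ−Xₖ₋₁)(Yₖ+Yₖ₋₁) = (1/10)(0.0120+0.0000) + (1/10)(0.0270+0.0120) + (1/10)(0.0490+0.0270) + (1/10)(0.0960+0.0490) + (1/10)(0.1520+0.0960) + (1/10)(0.2430+0.1520) + (1/10)(0.3890+0.2430) + (1/10)(0.5510+0.3890) + (1/10)(0.7580+0.5510) + (1/10)(1.0000+0.7580)
  = 0.0012 + 0.0039 + 0.0076 + 0.0145 + 0.0248 + 0.0395 + 0.0632 + 0.0940 + 0.1309 + 0.1758 = 0.5554
G = 1 − 0.5554 = 0.4446

0.445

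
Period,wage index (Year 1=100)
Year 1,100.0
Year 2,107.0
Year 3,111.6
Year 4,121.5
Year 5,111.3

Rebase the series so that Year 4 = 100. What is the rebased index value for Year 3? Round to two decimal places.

91.85

Rebased(Year 3) = 111.6 / 121.5 × 100 = 91.8519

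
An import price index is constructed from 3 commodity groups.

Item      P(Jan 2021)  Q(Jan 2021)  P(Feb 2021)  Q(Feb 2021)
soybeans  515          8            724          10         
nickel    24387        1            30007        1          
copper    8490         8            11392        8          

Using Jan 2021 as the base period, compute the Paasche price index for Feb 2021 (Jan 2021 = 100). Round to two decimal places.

Paasche price index uses current-period quantities as weights.
ΣP(Feb 2021)·Q(Feb 2021) = 724×10 + 30007×1 + 11392×8 = 7240 + 30007 + 91136 = 128383
ΣP(Jan 2021)·Q(Feb 2021) = 515×10 + 24387×1 + 8490×8 = 5150 + 24387 + 67920 = 97457
Index = 128383 / 97457 × 100 = 131.7330

131.73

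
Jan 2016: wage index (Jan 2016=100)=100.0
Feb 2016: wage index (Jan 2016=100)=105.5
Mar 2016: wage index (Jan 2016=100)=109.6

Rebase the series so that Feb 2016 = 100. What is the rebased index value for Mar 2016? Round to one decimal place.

Rebased(Mar 2016) = 109.6 / 105.5 × 100 = 103.8863

103.9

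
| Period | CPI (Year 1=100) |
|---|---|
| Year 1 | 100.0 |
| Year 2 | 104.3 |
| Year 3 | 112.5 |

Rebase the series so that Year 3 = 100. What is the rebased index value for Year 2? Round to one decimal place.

Rebased(Year 2) = 104.3 / 112.5 × 100 = 92.7111

92.7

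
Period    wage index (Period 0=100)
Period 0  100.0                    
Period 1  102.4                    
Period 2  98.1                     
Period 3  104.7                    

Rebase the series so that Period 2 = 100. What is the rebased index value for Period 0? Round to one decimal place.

Rebased(Period 0) = 100.0 / 98.1 × 100 = 101.9368

101.9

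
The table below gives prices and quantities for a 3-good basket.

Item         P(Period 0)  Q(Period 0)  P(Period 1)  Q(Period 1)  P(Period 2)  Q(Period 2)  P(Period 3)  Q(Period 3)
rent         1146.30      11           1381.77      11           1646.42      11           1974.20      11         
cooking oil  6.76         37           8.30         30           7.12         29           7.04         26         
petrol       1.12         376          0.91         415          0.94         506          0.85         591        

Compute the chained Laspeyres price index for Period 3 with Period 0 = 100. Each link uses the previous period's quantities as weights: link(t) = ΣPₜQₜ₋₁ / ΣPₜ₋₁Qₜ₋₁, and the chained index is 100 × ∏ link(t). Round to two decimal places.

Link Period 0→Period 1:
ΣP(Period 1)Q(Period 0) = 1381.77×11 + 8.30×37 + 0.91×376 = 15199.47 + 307.1 + 342.16 = 15848.73
ΣP(Period 0)Q(Period 0) = 1146.30×11 + 6.76×37 + 1.12×376 = 12609.3 + 250.12 + 421.12 = 13280.54
link = 15848.73/13280.54 = 1.193380
Link Period 1→Period 2:
ΣP(Period 2)Q(Period 1) = 1646.42×11 + 7.12×30 + 0.94×415 = 18110.62 + 213.6 + 390.1 = 18714.32
ΣP(Period 1)Q(Period 1) = 1381.77×11 + 8.30×30 + 0.91×415 = 15199.47 + 249 + 377.65 = 15826.12
link = 18714.32/15826.12 = 1.182496
Link Period 2→Period 3:
ΣP(Period 3)Q(Period 2) = 1974.20×11 + 7.04×29 + 0.85×506 = 21716.2 + 204.16 + 430.1 = 22350.46
ΣP(Period 2)Q(Period 2) = 1646.42×11 + 7.12×29 + 0.94×506 = 18110.62 + 206.48 + 475.64 = 18792.74
link = 22350.46/18792.74 = 1.189314
Chained index = 100 × 1.193380 × 1.182496 × 1.189314 = 167.8320

167.83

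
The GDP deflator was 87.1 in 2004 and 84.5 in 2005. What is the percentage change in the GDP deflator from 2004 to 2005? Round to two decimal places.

Change = (84.5 − 87.1) / 87.1 × 100
       = -2.6 / 87.1 × 100 = -2.9851%

-2.99%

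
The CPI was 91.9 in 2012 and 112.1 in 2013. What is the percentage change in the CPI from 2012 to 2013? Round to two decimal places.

21.98%

Change = (112.1 − 91.9) / 91.9 × 100
       = 20.2 / 91.9 × 100 = 21.9804%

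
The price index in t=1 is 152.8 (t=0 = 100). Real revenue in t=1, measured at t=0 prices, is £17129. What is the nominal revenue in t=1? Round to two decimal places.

Nominal = Real × (Index/100) = 17129 × (152.8/100)
        = 17129 × 1.528 = 26173.1120

26173.11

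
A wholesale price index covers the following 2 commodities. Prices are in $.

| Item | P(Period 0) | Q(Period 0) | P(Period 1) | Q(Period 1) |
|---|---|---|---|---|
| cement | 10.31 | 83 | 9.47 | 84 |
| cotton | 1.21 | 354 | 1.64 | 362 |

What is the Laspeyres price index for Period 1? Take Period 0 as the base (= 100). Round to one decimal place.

106.4

Laspeyres price index uses base-period quantities as weights.
ΣP(Period 1)·Q(Period 0) = 9.47×83 + 1.64×354 = 786.01 + 580.56 = 1366.57
ΣP(Period 0)·Q(Period 0) = 10.31×83 + 1.21×354 = 855.73 + 428.34 = 1284.07
Index = 1366.57 / 1284.07 × 100 = 106.4249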